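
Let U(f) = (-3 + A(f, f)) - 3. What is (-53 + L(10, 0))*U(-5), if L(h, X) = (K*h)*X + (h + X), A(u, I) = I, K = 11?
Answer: 473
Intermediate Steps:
U(f) = -6 + f (U(f) = (-3 + f) - 3 = -6 + f)
L(h, X) = X + h + 11*X*h (L(h, X) = (11*h)*X + (h + X) = 11*X*h + (X + h) = X + h + 11*X*h)
(-53 + L(10, 0))*U(-5) = (-53 + (0 + 10 + 11*0*10))*(-6 - 5) = (-53 + (0 + 10 + 0))*(-11) = (-53 + 10)*(-11) = -43*(-11) = 473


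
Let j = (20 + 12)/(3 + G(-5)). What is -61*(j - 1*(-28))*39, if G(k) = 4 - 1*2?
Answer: -409188/5 ≈ -81838.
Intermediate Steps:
G(k) = 2 (G(k) = 4 - 2 = 2)
j = 32/5 (j = (20 + 12)/(3 + 2) = 32/5 ≈ 6.4000)
-61*(j - 1*(-28))*39 = -61*(32/5 - 1*(-28))*39 = -61*(32/5 + 28)*39 = -61*172/5*39 = -10492/5*39 = -409188/5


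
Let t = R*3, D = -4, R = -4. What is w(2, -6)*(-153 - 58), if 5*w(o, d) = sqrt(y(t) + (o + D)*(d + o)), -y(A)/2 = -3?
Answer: -211*sqrt(14)/5 ≈ -157.90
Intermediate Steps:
t = -12 (t = -4*3 = -12)
y(A) = 6 (y(A) = -2*(-3) = 6)
w(o, d) = sqrt(6 + (-4 + o)*(d + o))/5 (w(o, d) = sqrt(6 + (o - 4)*(d + o))/5 = sqrt(6 + (-4 + o)*(d + o))/5)
w(2, -6)*(-153 - 58) = (sqrt(6 + 2**2 - 4*(-6) - 4*2 - 6*2)/5)*(-153 - 58) = (sqrt(6 + 4 + 24 - 8 - 12)/5)*(-211) = (sqrt(14)/5)*(-211) = -211*sqrt(14)/5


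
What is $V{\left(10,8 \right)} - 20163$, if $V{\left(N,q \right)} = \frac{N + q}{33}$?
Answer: $- \frac{221787}{11} \approx -20162.0$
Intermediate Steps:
$V{\left(N,q \right)} = \frac{N}{33} + \frac{q}{33}$ ($V{\left(N,q \right)} = \left(N + q\right) \frac{1}{33} = \frac{N}{33} + \frac{q}{33}$)
$V{\left(10,8 \right)} - 20163 = \left(\frac{1}{33} \cdot 10 + \frac{1}{33} \cdot 8\right) - 20163 = \left(\frac{10}{33} + \frac{8}{33}\right) - 20163 = \frac{6}{11} - 20163 = - \frac{221787}{11}$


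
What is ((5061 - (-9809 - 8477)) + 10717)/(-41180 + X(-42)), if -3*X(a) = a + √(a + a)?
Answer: -525854484/635489837 + 8516*I*√21/635489837 ≈ -0.82748 + 6.141e-5*I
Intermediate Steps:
X(a) = -a/3 - √2*√a/3 (X(a) = -(a + √(a + a))/3 = -(a + √(2*a))/3 = -(a + √2*√a)/3 = -a/3 - √2*√a/3)
((5061 - (-9809 - 8477)) + 10717)/(-41180 + X(-42)) = ((5061 - (-9809 - 8477)) + 10717)/(-41180 + (-⅓*(-42) - √2*√(-42)/3)) = ((5061 - 1*(-18286)) + 10717)/(-41180 + (14 - √2*I*√42/3)) = ((5061 + 18286) + 10717)/(-41180 + (14 - 2*I*√21/3)) = (23347 + 10717)/(-41166 - 2*I*√21/3) = 34064/(-41166 - 2*I*√21/3)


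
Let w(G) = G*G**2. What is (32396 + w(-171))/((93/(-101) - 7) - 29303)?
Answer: 501749315/2960403 ≈ 169.49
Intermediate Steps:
w(G) = G**3
(32396 + w(-171))/((93/(-101) - 7) - 29303) = (32396 + (-171)**3)/((93/(-101) - 7) - 29303) = (32396 - 5000211)/((93*(-1/101) - 7) - 29303) = -4967815/((-93/101 - 7) - 29303) = -4967815/(-800/101 - 29303) = -4967815/(-2960403/101) = -4967815*(-101/2960403) = 501749315/2960403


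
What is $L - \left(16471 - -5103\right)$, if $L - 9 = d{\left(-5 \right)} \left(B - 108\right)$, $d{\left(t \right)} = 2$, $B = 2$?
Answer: $-21777$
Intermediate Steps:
$L = -203$ ($L = 9 + 2 \left(2 - 108\right) = 9 + 2 \left(-106\right) = 9 - 212 = -203$)
$L - \left(16471 - -5103\right) = -203 - \left(16471 - -5103\right) = -203 - \left(16471 + 5103\right) = -203 - 21574 = -21777$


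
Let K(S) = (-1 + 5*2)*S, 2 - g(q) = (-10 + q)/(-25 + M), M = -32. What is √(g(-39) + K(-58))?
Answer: I*√1692273/57 ≈ 22.822*I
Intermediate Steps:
g(q) = 104/57 + q/57 (g(q) = 2 - (-10 + q)/(-25 - 32) = 2 - (-10 + q)/(-57) = 2 - (-10 + q)*(-1)/57 = 2 - (10/57 - q/57) = 2 + (-10/57 + q/57) = 104/57 + q/57)
K(S) = 9*S (K(S) = (-1 + 10)*S = 9*S)
√(g(-39) + K(-58)) = √((104/57 + (1/57)*(-39)) + 9*(-58)) = √((104/57 - 13/19) - 522) = √(65/57 - 522) = √(-29689/57) = I*√1692273/57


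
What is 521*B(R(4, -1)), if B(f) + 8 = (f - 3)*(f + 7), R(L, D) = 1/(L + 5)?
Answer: -1204552/81 ≈ -14871.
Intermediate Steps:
R(L, D) = 1/(5 + L)
B(f) = -8 + (-3 + f)*(7 + f) (B(f) = -8 + (f - 3)*(f + 7) = -8 + (-3 + f)*(7 + f))
521*B(R(4, -1)) = 521*(-29 + (1/(5 + 4))² + 4/(5 + 4)) = 521*(-29 + (1/9)² + 4/9) = 521*(-29 + (⅑)² + 4*(⅑)) = 521*(-29 + 1/81 + 4/9) = 521*(-2312/81) = -1204552/81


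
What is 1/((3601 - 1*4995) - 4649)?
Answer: -1/6043 ≈ -0.00016548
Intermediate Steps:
1/((3601 - 1*4995) - 4649) = 1/((3601 - 4995) - 4649) = 1/(-1394 - 4649) = 1/(-6043) = -1/6043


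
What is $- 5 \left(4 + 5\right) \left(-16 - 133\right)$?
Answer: $6705$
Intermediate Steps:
$- 5 \left(4 + 5\right) \left(-16 - 133\right) = \left(-5\right) 9 \left(-149\right) = \left(-45\right) \left(-149\right) = 6705$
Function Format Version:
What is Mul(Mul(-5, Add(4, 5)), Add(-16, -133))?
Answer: 6705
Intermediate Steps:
Mul(Mul(-5, Add(4, 5)), Add(-16, -133)) = Mul(Mul(-5, 9), -149) = Mul(-45, -149) = 6705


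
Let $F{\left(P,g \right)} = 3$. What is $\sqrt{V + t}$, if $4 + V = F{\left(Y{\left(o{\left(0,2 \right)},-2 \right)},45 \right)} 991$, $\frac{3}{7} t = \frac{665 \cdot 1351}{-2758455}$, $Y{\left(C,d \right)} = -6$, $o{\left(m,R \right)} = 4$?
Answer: $\frac{2 \sqrt{10451921937}}{3753} \approx 54.482$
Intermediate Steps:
$t = - \frac{25669}{33777}$ ($t = \frac{7 \frac{665 \cdot 1351}{-2758455}}{3} = \frac{7 \cdot 898415 \left(- \frac{1}{2758455}\right)}{3} = \frac{7}{3} \left(- \frac{3667}{11259}\right) = - \frac{25669}{33777} \approx -0.75996$)
$V = 2969$ ($V = -4 + 3 \cdot 991 = -4 + 2973 = 2969$)
$\sqrt{V + t} = \sqrt{2969 - \frac{25669}{33777}} = \sqrt{\frac{100258244}{33777}} = \frac{2 \sqrt{10451921937}}{3753}$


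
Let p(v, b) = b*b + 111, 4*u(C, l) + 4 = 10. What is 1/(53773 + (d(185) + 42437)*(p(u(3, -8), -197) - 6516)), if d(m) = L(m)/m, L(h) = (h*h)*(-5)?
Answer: 1/1345208621 ≈ 7.4338e-10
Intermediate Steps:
u(C, l) = 3/2 (u(C, l) = -1 + (¼)*10 = -1 + 5/2 = 3/2)
L(h) = -5*h² (L(h) = h²*(-5) = -5*h²)
p(v, b) = 111 + b² (p(v, b) = b² + 111 = 111 + b²)
d(m) = -5*m (d(m) = (-5*m²)/m = -5*m)
1/(53773 + (d(185) + 42437)*(p(u(3, -8), -197) - 6516)) = 1/(53773 + (-5*185 + 42437)*((111 + (-197)²) - 6516)) = 1/(53773 + (-925 + 42437)*((111 + 38809) - 6516)) = 1/(53773 + 41512*(38920 - 6516)) = 1/(53773 + 41512*32404) = 1/(53773 + 1345154848) = 1/1345208621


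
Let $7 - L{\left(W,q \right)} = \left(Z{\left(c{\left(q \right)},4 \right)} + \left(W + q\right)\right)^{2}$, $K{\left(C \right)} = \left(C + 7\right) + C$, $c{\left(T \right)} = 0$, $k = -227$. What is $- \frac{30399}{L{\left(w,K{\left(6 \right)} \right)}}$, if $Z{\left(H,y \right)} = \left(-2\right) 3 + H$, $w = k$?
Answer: $\frac{10133}{15263} \approx 0.66389$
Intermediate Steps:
$w = -227$
$K{\left(C \right)} = 7 + 2 C$ ($K{\left(C \right)} = \left(7 + C\right) + C = 7 + 2 C$)
$Z{\left(H,y \right)} = -6 + H$
$L{\left(W,q \right)} = 7 - \left(-6 + W + q\right)^{2}$ ($L{\left(W,q \right)} = 7 - \left(\left(-6 + 0\right) + \left(W + q\right)\right)^{2} = 7 - \left(-6 + \left(W + q\right)\right)^{2} = 7 - \left(-6 + W + q\right)^{2}$)
$- \frac{30399}{L{\left(w,K{\left(6 \right)} \right)}} = - \frac{30399}{7 - \left(-6 - 227 + \left(7 + 2 \cdot 6\right)\right)^{2}} = - \frac{30399}{7 - \left(-6 - 227 + \left(7 + 12\right)\right)^{2}} = - \frac{30399}{7 - \left(-6 - 227 + 19\right)^{2}} = - \frac{30399}{7 - \left(-214\right)^{2}} = - \frac{30399}{7 - 45796} = - \frac{30399}{-45789} = \left(-30399\right) \left(- \frac{1}{45789}\right) = \frac{10133}{15263}$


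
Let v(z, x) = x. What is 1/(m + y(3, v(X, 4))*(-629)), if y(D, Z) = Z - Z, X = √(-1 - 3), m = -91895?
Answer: -1/91895 ≈ -1.0882e-5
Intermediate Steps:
X = 2*I (X = √(-4) = 2*I ≈ 2.0*I)
y(D, Z) = 0
1/(m + y(3, v(X, 4))*(-629)) = 1/(-91895 + 0*(-629)) = 1/(-91895 + 0) = 1/(-91895) = -1/91895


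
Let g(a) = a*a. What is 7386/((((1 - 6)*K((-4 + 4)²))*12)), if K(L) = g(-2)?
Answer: -1231/40 ≈ -30.775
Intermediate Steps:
g(a) = a²
K(L) = 4 (K(L) = (-2)² = 4)
7386/((((1 - 6)*K((-4 + 4)²))*12)) = 7386/((((1 - 6)*4)*12)) = 7386/((-5*4*12)) = 7386/((-20*12)) = 7386/(-240) = 7386*(-1/240) = -1231/40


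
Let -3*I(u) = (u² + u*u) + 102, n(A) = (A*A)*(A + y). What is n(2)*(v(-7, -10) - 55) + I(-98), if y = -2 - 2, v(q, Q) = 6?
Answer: -18134/3 ≈ -6044.7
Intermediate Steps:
y = -4
n(A) = A²*(-4 + A) (n(A) = (A*A)*(A - 4) = A²*(-4 + A))
I(u) = -34 - 2*u²/3 (I(u) = -((u² + u*u) + 102)/3 = -((u² + u²) + 102)/3 = -(2*u² + 102)/3 = -(102 + 2*u²)/3 = -34 - 2*u²/3)
n(2)*(v(-7, -10) - 55) + I(-98) = (2²*(-4 + 2))*(6 - 55) + (-34 - ⅔*(-98)²) = (4*(-2))*(-49) + (-34 - ⅔*9604) = -8*(-49) + (-34 - 19208/3) = 392 - 19310/3 = -18134/3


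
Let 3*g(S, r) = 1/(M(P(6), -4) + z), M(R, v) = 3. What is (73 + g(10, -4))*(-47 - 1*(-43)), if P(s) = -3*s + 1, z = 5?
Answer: -1753/6 ≈ -292.17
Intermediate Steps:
P(s) = 1 - 3*s
g(S, r) = 1/24 (g(S, r) = 1/(3*(3 + 5)) = (1/3)/8 = (1/3)*(1/8) = 1/24)
(73 + g(10, -4))*(-47 - 1*(-43)) = (73 + 1/24)*(-47 - 1*(-43)) = 1753*(-47 + 43)/24 = (1753/24)*(-4) = -1753/6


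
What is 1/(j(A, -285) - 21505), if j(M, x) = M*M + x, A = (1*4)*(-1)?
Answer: -1/21774 ≈ -4.5926e-5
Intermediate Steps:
A = -4 (A = 4*(-1) = -4)
j(M, x) = x + M**2 (j(M, x) = M**2 + x = x + M**2)
1/(j(A, -285) - 21505) = 1/((-285 + (-4)**2) - 21505) = 1/((-285 + 16) - 21505) = 1/(-269 - 21505) = 1/(-21774) = -1/21774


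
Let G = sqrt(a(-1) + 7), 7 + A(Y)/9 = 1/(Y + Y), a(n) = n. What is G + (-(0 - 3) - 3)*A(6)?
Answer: sqrt(6) ≈ 2.4495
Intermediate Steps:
A(Y) = -63 + 9/(2*Y) (A(Y) = -63 + 9/(Y + Y) = -63 + 9/((2*Y)) = -63 + 9*(1/(2*Y)) = -63 + 9/(2*Y))
G = sqrt(6) (G = sqrt(-1 + 7) = sqrt(6) ≈ 2.4495)
G + (-(0 - 3) - 3)*A(6) = sqrt(6) + (-(0 - 3) - 3)*(-63 + (9/2)/6) = sqrt(6) + (-1*(-3) - 3)*(-63 + (9/2)*(1/6)) = sqrt(6) + (3 - 3)*(-63 + 3/4) = sqrt(6) + 0*(-249/4) = sqrt(6) + 0 = sqrt(6)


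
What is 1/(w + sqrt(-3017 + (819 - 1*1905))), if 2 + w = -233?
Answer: -235/59328 - I*sqrt(4103)/59328 ≈ -0.003961 - 0.0010797*I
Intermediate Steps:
w = -235 (w = -2 - 233 = -235)
1/(w + sqrt(-3017 + (819 - 1*1905))) = 1/(-235 + sqrt(-3017 + (819 - 1*1905))) = 1/(-235 + sqrt(-3017 + (819 - 1905))) = 1/(-235 + sqrt(-3017 - 1086)) = 1/(-235 + sqrt(-4103)) = 1/(-235 + I*sqrt(4103))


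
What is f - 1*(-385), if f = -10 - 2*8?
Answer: 359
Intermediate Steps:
f = -26 (f = -10 - 16 = -26)
f - 1*(-385) = -26 - 1*(-385) = -26 + 385 = 359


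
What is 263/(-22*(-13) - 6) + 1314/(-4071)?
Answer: 234251/379960 ≈ 0.61652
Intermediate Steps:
263/(-22*(-13) - 6) + 1314/(-4071) = 263/(286 - 6) + 1314*(-1/4071) = 263/280 - 438/1357 = 234251/379960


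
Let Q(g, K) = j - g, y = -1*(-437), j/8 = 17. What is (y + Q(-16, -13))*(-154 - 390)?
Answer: -320416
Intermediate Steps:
j = 136 (j = 8*17 = 136)
y = 437
Q(g, K) = 136 - g
(y + Q(-16, -13))*(-154 - 390) = (437 + (136 - 1*(-16)))*(-154 - 390) = (437 + (136 + 16))*(-544) = (437 + 152)*(-544) = 589*(-544) = -320416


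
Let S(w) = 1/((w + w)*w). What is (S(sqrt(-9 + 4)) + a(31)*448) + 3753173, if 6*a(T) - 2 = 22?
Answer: 37549649/10 ≈ 3.7550e+6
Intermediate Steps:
a(T) = 4 (a(T) = 1/3 + (1/6)*22 = 1/3 + 11/3 = 4)
S(w) = 1/(2*w**2) (S(w) = 1/(((2*w))*w) = (1/(2*w))/w = 1/(2*w**2))
(S(sqrt(-9 + 4)) + a(31)*448) + 3753173 = (1/(2*(sqrt(-9 + 4))**2) + 4*448) + 3753173 = (1/(2*(sqrt(-5))**2) + 1792) + 3753173 = (1/(2*(I*sqrt(5))**2) + 1792) + 3753173 = ((1/2)*(-1/5) + 1792) + 3753173 = (-1/10 + 1792) + 3753173 = 17919/10 + 3753173 = 37549649/10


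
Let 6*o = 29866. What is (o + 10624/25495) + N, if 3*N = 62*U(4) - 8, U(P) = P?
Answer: 386867507/76485 ≈ 5058.1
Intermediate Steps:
o = 14933/3 (o = (⅙)*29866 = 14933/3 ≈ 4977.7)
N = 80 (N = (62*4 - 8)/3 = (248 - 8)/3 = (⅓)*240 = 80)
(o + 10624/25495) + N = (14933/3 + 10624/25495) + 80 = 380748707/76485 + 80 = 386867507/76485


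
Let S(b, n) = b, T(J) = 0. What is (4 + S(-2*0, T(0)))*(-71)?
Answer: -284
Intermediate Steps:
(4 + S(-2*0, T(0)))*(-71) = (4 - 2*0)*(-71) = (4 + 0)*(-71) = 4*(-71) = -284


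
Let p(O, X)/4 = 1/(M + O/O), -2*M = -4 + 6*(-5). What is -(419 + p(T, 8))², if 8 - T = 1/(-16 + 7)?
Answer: -14235529/81 ≈ -1.7575e+5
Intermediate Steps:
M = 17 (M = -(-4 + 6*(-5))/2 = -(-4 - 30)/2 = -½*(-34) = 17)
T = 73/9 (T = 8 - 1/(-16 + 7) = 8 - 1/(-9) = 8 - 1*(-⅑) = 8 + ⅑ = 73/9 ≈ 8.1111)
p(O, X) = 2/9 (p(O, X) = 4/(17 + O/O) = 4/(17 + 1) = 4/18 = 4*(1/18) = 2/9)
-(419 + p(T, 8))² = -(419 + 2/9)² = -(3773/9)² = -1*14235529/81 = -14235529/81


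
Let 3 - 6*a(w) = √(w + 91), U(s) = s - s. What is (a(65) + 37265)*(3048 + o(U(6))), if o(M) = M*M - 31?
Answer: 224860027/2 - 3017*√39/3 ≈ 1.1242e+8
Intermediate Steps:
U(s) = 0
o(M) = -31 + M² (o(M) = M² - 31 = -31 + M²)
a(w) = ½ - √(91 + w)/6 (a(w) = ½ - √(w + 91)/6 = ½ - √(91 + w)/6)
(a(65) + 37265)*(3048 + o(U(6))) = ((½ - √(91 + 65)/6) + 37265)*(3048 + (-31 + 0²)) = ((½ - √39/3) + 37265)*(3048 + (-31 + 0)) = ((½ - √39/3) + 37265)*(3048 - 31) = ((½ - √39/3) + 37265)*3017 = (74531/2 - √39/3)*3017 = 224860027/2 - 3017*√39/3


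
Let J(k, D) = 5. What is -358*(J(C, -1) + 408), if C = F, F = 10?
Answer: -147854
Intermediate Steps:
C = 10
-358*(J(C, -1) + 408) = -358*(5 + 408) = -358*413 = -147854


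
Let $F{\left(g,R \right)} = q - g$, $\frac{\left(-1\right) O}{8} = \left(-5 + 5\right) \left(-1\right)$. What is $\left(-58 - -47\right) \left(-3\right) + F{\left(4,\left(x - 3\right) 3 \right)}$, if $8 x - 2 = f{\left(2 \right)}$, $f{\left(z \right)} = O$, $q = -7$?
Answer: $22$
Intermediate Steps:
$O = 0$ ($O = - 8 \left(-5 + 5\right) \left(-1\right) = - 8 \cdot 0 \left(-1\right) = \left(-8\right) 0 = 0$)
$f{\left(z \right)} = 0$
$x = \frac{1}{4}$ ($x = \frac{1}{4} + \frac{1}{8} \cdot 0 = \frac{1}{4} + 0 = \frac{1}{4} \approx 0.25$)
$F{\left(g,R \right)} = -7 - g$
$\left(-58 - -47\right) \left(-3\right) + F{\left(4,\left(x - 3\right) 3 \right)} = \left(-58 - -47\right) \left(-3\right) - 11 = \left(-58 + 47\right) \left(-3\right) - 11 = \left(-11\right) \left(-3\right) - 11 = 33 - 11 = 22$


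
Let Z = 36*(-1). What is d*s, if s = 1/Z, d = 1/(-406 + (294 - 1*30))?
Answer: 1/5112 ≈ 0.00019562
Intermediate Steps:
Z = -36
d = -1/142 (d = 1/(-406 + (294 - 30)) = 1/(-406 + 264) = 1/(-142) = -1/142 ≈ -0.0070423)
s = -1/36 (s = 1/(-36) = -1/36 ≈ -0.027778)
d*s = -1/142*(-1/36) = 1/5112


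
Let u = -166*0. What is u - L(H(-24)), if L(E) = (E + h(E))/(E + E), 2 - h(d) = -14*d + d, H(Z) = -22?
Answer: -153/22 ≈ -6.9545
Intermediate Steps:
h(d) = 2 + 13*d (h(d) = 2 - (-14*d + d) = 2 - (-13)*d = 2 + 13*d)
L(E) = (2 + 14*E)/(2*E) (L(E) = (E + (2 + 13*E))/(E + E) = (2 + 14*E)/((2*E)) = (2 + 14*E)*(1/(2*E)) = (2 + 14*E)/(2*E))
u = 0
u - L(H(-24)) = 0 - (7 + 1/(-22)) = 0 - (7 - 1/22) = 0 - 1*153/22 = 0 - 153/22 = -153/22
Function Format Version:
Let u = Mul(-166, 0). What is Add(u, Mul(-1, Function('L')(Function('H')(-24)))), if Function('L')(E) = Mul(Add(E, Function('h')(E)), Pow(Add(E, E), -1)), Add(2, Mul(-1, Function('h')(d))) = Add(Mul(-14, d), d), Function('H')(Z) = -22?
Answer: Rational(-153, 22) ≈ -6.9545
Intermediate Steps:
Function('h')(d) = Add(2, Mul(13, d)) (Function('h')(d) = Add(2, Mul(-1, Add(Mul(-14, d), d))) = Add(2, Mul(-1, Mul(-13, d))) = Add(2, Mul(13, d)))
Function('L')(E) = Mul(Rational(1, 2), Pow(E, -1), Add(2, Mul(14, E))) (Function('L')(E) = Mul(Add(E, Add(2, Mul(13, E))), Pow(Add(E, E), -1)) = Mul(Add(2, Mul(14, E)), Pow(Mul(2, E), -1)) = Mul(Add(2, Mul(14, E)), Mul(Rational(1, 2), Pow(E, -1))) = Mul(Rational(1, 2), Pow(E, -1), Add(2, Mul(14, E))))
u = 0
Add(u, Mul(-1, Function('L')(Function('H')(-24)))) = Add(0, Mul(-1, Add(7, Pow(-22, -1)))) = Add(0, Mul(-1, Add(7, Rational(-1, 22)))) = Add(0, Mul(-1, Rational(153, 22))) = Add(0, Rational(-153, 22)) = Rational(-153, 22)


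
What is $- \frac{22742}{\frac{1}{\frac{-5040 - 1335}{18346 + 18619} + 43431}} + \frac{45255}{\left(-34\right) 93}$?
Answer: $- \frac{7696408014002749}{7792222} \approx -9.877 \cdot 10^{8}$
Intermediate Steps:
$- \frac{22742}{\frac{1}{\frac{-5040 - 1335}{18346 + 18619} + 43431}} + \frac{45255}{\left(-34\right) 93} = - \frac{22742}{\frac{1}{- \frac{6375}{36965} + 43431}} + \frac{45255}{-3162} = - \frac{22742}{\frac{1}{\left(-6375\right) \frac{1}{36965} + 43431}} + 45255 \left(- \frac{1}{3162}\right) = - \frac{22742}{\frac{1}{- \frac{1275}{7393} + 43431}} - \frac{15085}{1054} = - \frac{22742}{\frac{1}{\frac{321084108}{7393}}} - \frac{15085}{1054} = - \frac{22742}{\frac{7393}{321084108}} - \frac{15085}{1054} = \left(-22742\right) \frac{321084108}{7393} - \frac{15085}{1054} = - \frac{7302094784136}{7393} - \frac{15085}{1054} = - \frac{7696408014002749}{7792222}$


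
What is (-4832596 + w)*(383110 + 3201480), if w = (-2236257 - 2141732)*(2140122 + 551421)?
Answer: -42239197213751809570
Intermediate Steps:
w = -11783545647027 (w = -4377989*2691543 = -11783545647027)
(-4832596 + w)*(383110 + 3201480) = (-4832596 - 11783545647027)*(383110 + 3201480) = -11783550479623*3584590 = -42239197213751809570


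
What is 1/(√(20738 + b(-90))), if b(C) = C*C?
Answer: √28838/28838 ≈ 0.0058887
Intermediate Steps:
b(C) = C²
1/(√(20738 + b(-90))) = 1/(√(20738 + (-90)²)) = 1/(√(20738 + 8100)) = 1/(√28838) = √28838/28838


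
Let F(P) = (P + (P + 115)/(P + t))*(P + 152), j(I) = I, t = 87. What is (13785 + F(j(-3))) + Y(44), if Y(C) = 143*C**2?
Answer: 871154/3 ≈ 2.9038e+5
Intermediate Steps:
F(P) = (152 + P)*(P + (115 + P)/(87 + P)) (F(P) = (P + (P + 115)/(P + 87))*(P + 152) = (P + (115 + P)/(87 + P))*(152 + P) = (152 + P)*(P + (115 + P)/(87 + P)))
(13785 + F(j(-3))) + Y(44) = (13785 + (17480 + (-3)**3 + 240*(-3)**2 + 13491*(-3))/(87 - 3)) + 143*44**2 = (13785 + (17480 - 27 + 240*9 - 40473)/84) + 143*1936 = (13785 + (17480 - 27 + 2160 - 40473)/84) + 276848 = (13785 + (1/84)*(-20860)) + 276848 = (13785 - 745/3) + 276848 = 40610/3 + 276848 = 871154/3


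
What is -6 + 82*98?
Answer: 8030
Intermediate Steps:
-6 + 82*98 = -6 + 8036 = 8030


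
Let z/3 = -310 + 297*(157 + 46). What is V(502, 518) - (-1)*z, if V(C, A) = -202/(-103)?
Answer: 18534331/103 ≈ 1.7995e+5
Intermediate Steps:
V(C, A) = 202/103 (V(C, A) = -202*(-1/103) = 202/103)
z = 179943 (z = 3*(-310 + 297*(157 + 46)) = 3*(-310 + 297*203) = 3*(-310 + 60291) = 3*59981 = 179943)
V(502, 518) - (-1)*z = 202/103 - (-1)*179943 = 202/103 - 1*(-179943) = 202/103 + 179943 = 18534331/103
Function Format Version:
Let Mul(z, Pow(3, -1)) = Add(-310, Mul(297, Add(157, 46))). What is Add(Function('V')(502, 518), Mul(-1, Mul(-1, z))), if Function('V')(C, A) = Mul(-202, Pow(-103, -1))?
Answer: Rational(18534331, 103) ≈ 1.7995e+5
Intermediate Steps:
Function('V')(C, A) = Rational(202, 103) (Function('V')(C, A) = Mul(-202, Rational(-1, 103)) = Rational(202, 103))
z = 179943 (z = Mul(3, Add(-310, Mul(297, Add(157, 46)))) = Mul(3, Add(-310, Mul(297, 203))) = Mul(3, Add(-310, 60291)) = Mul(3, 59981) = 179943)
Add(Function('V')(502, 518), Mul(-1, Mul(-1, z))) = Add(Rational(202, 103), Mul(-1, Mul(-1, 179943))) = Add(Rational(202, 103), Mul(-1, -179943)) = Add(Rational(202, 103), 179943) = Rational(18534331, 103)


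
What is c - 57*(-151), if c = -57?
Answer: 8550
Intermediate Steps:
c - 57*(-151) = -57 - 57*(-151) = -57 + 8607 = 8550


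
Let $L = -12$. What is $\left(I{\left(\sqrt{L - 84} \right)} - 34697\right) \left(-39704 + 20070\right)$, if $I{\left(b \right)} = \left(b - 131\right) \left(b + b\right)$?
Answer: $685010626 + 20576432 i \sqrt{6} \approx 6.8501 \cdot 10^{8} + 5.0402 \cdot 10^{7} i$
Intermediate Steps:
$I{\left(b \right)} = 2 b \left(-131 + b\right)$ ($I{\left(b \right)} = \left(-131 + b\right) 2 b = 2 b \left(-131 + b\right)$)
$\left(I{\left(\sqrt{L - 84} \right)} - 34697\right) \left(-39704 + 20070\right) = \left(2 \sqrt{-12 - 84} \left(-131 + \sqrt{-12 - 84}\right) - 34697\right) \left(-39704 + 20070\right) = \left(2 \sqrt{-96} \left(-131 + \sqrt{-96}\right) - 34697\right) \left(-19634\right) = \left(2 \cdot 4 i \sqrt{6} \left(-131 + 4 i \sqrt{6}\right) - 34697\right) \left(-19634\right) = \left(8 i \sqrt{6} \left(-131 + 4 i \sqrt{6}\right) - 34697\right) \left(-19634\right) = \left(-34697 + 8 i \sqrt{6} \left(-131 + 4 i \sqrt{6}\right)\right) \left(-19634\right) = 681240898 - 157072 i \sqrt{6} \left(-131 + 4 i \sqrt{6}\right)$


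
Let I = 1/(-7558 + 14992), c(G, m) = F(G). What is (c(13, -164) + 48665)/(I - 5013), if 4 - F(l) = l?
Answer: -361708704/37266641 ≈ -9.7060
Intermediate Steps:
F(l) = 4 - l
c(G, m) = 4 - G
I = 1/7434 ≈ 0.00013452
(c(13, -164) + 48665)/(I - 5013) = ((4 - 1*13) + 48665)/(1/7434 - 5013) = ((4 - 13) + 48665)/(-37266641/7434) = (-9 + 48665)*(-7434/37266641) = 48656*(-7434/37266641) = -361708704/37266641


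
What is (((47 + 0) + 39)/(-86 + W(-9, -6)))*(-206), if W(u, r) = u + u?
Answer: 4429/26 ≈ 170.35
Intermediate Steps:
W(u, r) = 2*u
(((47 + 0) + 39)/(-86 + W(-9, -6)))*(-206) = (((47 + 0) + 39)/(-86 + 2*(-9)))*(-206) = ((47 + 39)/(-86 - 18))*(-206) = (86/(-104))*(-206) = (86*(-1/104))*(-206) = -43/52*(-206) = 4429/26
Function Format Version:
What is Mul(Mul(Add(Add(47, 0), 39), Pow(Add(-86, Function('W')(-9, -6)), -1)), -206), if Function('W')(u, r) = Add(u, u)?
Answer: Rational(4429, 26) ≈ 170.35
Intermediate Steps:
Function('W')(u, r) = Mul(2, u)
Mul(Mul(Add(Add(47, 0), 39), Pow(Add(-86, Function('W')(-9, -6)), -1)), -206) = Mul(Mul(Add(Add(47, 0), 39), Pow(Add(-86, Mul(2, -9)), -1)), -206) = Mul(Mul(Add(47, 39), Pow(Add(-86, -18), -1)), -206) = Mul(Mul(86, Pow(-104, -1)), -206) = Mul(Mul(86, Rational(-1, 104)), -206) = Mul(Rational(-43, 52), -206) = Rational(4429, 26)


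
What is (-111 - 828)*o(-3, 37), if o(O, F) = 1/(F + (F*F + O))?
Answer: -939/1403 ≈ -0.66928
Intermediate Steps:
o(O, F) = 1/(F + O + F**2) (o(O, F) = 1/(F + (F**2 + O)) = 1/(F + (O + F**2)) = 1/(F + O + F**2))
(-111 - 828)*o(-3, 37) = (-111 - 828)/(37 - 3 + 37**2) = -939/(37 - 3 + 1369) = -939/1403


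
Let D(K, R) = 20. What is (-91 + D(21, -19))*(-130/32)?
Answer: 4615/16 ≈ 288.44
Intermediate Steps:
(-91 + D(21, -19))*(-130/32) = (-91 + 20)*(-130/32) = -(-9230)/32 = -71*(-65/16) = 4615/16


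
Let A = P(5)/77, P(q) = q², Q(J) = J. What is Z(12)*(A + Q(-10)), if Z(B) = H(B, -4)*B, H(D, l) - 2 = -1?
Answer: -8940/77 ≈ -116.10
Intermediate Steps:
H(D, l) = 1 (H(D, l) = 2 - 1 = 1)
Z(B) = B (Z(B) = 1*B = B)
A = 25/77 (A = 5²/77 = 25*(1/77) = 25/77 ≈ 0.32468)
Z(12)*(A + Q(-10)) = 12*(25/77 - 10) = 12*(-745/77) = -8940/77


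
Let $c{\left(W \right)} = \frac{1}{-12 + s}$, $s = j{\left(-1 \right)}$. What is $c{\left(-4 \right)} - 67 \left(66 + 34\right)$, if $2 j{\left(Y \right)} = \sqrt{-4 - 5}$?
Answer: $- \frac{1306516}{195} - \frac{2 i}{195} \approx -6700.1 - 0.010256 i$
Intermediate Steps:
$j{\left(Y \right)} = \frac{3 i}{2}$ ($j{\left(Y \right)} = \frac{\sqrt{-4 - 5}}{2} = \frac{\sqrt{-9}}{2} = \frac{3 i}{2}$)
$s = \frac{3 i}{2} \approx 1.5 i$
$c{\left(W \right)} = \frac{4 \left(-12 - \frac{3 i}{2}\right)}{585}$ ($c{\left(W \right)} = \frac{1}{-12 + \frac{3 i}{2}} = \frac{4 \left(-12 - \frac{3 i}{2}\right)}{585}$)
$c{\left(-4 \right)} - 67 \left(66 + 34\right) = \left(- \frac{16}{195} - \frac{2 i}{195}\right) - 67 \left(66 + 34\right) = \left(- \frac{16}{195} - \frac{2 i}{195}\right) - 6700 = - \frac{1306516}{195} - \frac{2 i}{195}$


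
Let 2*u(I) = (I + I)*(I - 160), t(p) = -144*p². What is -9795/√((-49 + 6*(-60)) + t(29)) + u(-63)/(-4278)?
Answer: -4683/1426 + 9795*I*√121513/121513 ≈ -3.284 + 28.099*I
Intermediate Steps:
u(I) = I*(-160 + I) (u(I) = ((I + I)*(I - 160))/2 = ((2*I)*(-160 + I))/2 = (2*I*(-160 + I))/2 = I*(-160 + I))
-9795/√((-49 + 6*(-60)) + t(29)) + u(-63)/(-4278) = -9795/√((-49 + 6*(-60)) - 144*29²) - 63*(-160 - 63)/(-4278) = -9795/√((-49 - 360) - 144*841) - 63*(-223)*(-1/4278) = -9795/√(-409 - 121104) + 14049*(-1/4278) = -9795*(-I*√121513/121513) - 4683/1426 = -(-9795)*I*√121513/121513 - 4683/1426 = 9795*I*√121513/121513 - 4683/1426 = -4683/1426 + 9795*I*√121513/121513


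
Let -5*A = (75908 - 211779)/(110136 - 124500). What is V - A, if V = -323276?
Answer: -23217546449/71820 ≈ -3.2327e+5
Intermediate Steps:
A = -135871/71820 (A = -(75908 - 211779)/(5*(110136 - 124500)) = -(-135871)/(5*(-14364)) = -(-135871)*(-1)/(5*14364) = -1/5*135871/14364 = -135871/71820 ≈ -1.8918)
V - A = -323276 - 1*(-135871/71820) = -323276 + 135871/71820 = -23217546449/71820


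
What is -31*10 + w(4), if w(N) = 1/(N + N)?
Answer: -2479/8 ≈ -309.88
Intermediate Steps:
w(N) = 1/(2*N)
-31*10 + w(4) = -31*10 + (1/2)/4 = -310 + (1/2)*(1/4) = -310 + 1/8 = -2479/8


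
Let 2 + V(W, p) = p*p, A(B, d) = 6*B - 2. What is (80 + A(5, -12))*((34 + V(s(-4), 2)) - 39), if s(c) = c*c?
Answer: -324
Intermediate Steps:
s(c) = c**2
A(B, d) = -2 + 6*B
V(W, p) = -2 + p**2 (V(W, p) = -2 + p*p = -2 + p**2)
(80 + A(5, -12))*((34 + V(s(-4), 2)) - 39) = (80 + (-2 + 6*5))*((34 + (-2 + 2**2)) - 39) = (80 + (-2 + 30))*((34 + (-2 + 4)) - 39) = (80 + 28)*((34 + 2) - 39) = 108*(36 - 39) = 108*(-3) = -324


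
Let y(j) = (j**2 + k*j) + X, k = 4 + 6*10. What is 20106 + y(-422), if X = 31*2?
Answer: 171244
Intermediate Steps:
X = 62
k = 64 (k = 4 + 60 = 64)
y(j) = 62 + j**2 + 64*j (y(j) = (j**2 + 64*j) + 62 = 62 + j**2 + 64*j)
20106 + y(-422) = 20106 + (62 + (-422)**2 + 64*(-422)) = 20106 + (62 + 178084 - 27008) = 20106 + 151138 = 171244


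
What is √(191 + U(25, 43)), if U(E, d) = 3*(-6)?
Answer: √173 ≈ 13.153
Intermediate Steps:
U(E, d) = -18
√(191 + U(25, 43)) = √(191 - 18) = √173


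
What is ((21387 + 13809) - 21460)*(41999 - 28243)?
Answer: 188952416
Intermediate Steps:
((21387 + 13809) - 21460)*(41999 - 28243) = (35196 - 21460)*13756 = 13736*13756 = 188952416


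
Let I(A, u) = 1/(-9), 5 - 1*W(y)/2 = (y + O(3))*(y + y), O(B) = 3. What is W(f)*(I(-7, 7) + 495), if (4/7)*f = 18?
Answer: -19316998/9 ≈ -2.1463e+6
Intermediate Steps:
f = 63/2 (f = (7/4)*18 = 63/2 ≈ 31.500)
W(y) = 10 - 4*y*(3 + y) (W(y) = 10 - 2*(y + 3)*(y + y) = 10 - 2*(3 + y)*2*y = 10 - 4*y*(3 + y))
I(A, u) = -⅑
W(f)*(I(-7, 7) + 495) = (10 - 12*63/2 - 4*(63/2)²)*(-⅑ + 495) = (10 - 378 - 4*3969/4)*(4454/9) = (10 - 378 - 3969)*(4454/9) = -4337*4454/9 = -19316998/9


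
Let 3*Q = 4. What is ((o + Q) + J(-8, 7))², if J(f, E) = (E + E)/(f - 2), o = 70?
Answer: 1100401/225 ≈ 4890.7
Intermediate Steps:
Q = 4/3 (Q = (⅓)*4 = 4/3 ≈ 1.3333)
J(f, E) = 2*E/(-2 + f) (J(f, E) = (2*E)/(-2 + f) = 2*E/(-2 + f))
((o + Q) + J(-8, 7))² = ((70 + 4/3) + 2*7/(-2 - 8))² = (214/3 + 2*7/(-10))² = (214/3 + 2*7*(-⅒))² = (214/3 - 7/5)² = (1049/15)² = 1100401/225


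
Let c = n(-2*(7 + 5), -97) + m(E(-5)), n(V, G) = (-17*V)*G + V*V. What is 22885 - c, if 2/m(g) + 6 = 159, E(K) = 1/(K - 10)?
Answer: 9468403/153 ≈ 61885.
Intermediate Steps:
E(K) = 1/(-10 + K)
m(g) = 2/153 (m(g) = 2/(-6 + 159) = 2/153)
n(V, G) = V² - 17*G*V (n(V, G) = -17*G*V + V² = V² - 17*G*V)
c = -5966998/153 (c = (-2*(7 + 5))*(-2*(7 + 5) - 17*(-97)) + 2/153 = (-2*12)*(-2*12 + 1649) + 2/153 = -24*(-24 + 1649) + 2/153 = -24*1625 + 2/153 = -39000 + 2/153 = -5966998/153 ≈ -39000.)
22885 - c = 22885 - 1*(-5966998/153) = 22885 + 5966998/153 = 9468403/153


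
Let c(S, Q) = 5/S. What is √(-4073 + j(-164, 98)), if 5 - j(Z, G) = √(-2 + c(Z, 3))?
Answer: √(-27353232 - 246*I*√1517)/82 ≈ 0.011171 - 63.781*I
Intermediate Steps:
j(Z, G) = 5 - √(-2 + 5/Z)
√(-4073 + j(-164, 98)) = √(-4073 + (5 - √(-2 + 5/(-164)))) = √(-4073 + (5 - √(-2 + 5*(-1/164)))) = √(-4073 + (5 - √(-2 - 5/164))) = √(-4073 + (5 - √(-333/164))) = √(-4073 + (5 - 3*I*√1517/82)) = √(-4068 - 3*I*√1517/82)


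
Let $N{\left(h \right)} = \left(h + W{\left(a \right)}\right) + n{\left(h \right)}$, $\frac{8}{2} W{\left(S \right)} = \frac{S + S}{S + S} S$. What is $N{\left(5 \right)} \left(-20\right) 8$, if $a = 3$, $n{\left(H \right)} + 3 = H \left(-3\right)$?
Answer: $1960$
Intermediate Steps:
$n{\left(H \right)} = -3 - 3 H$ ($n{\left(H \right)} = -3 + H \left(-3\right) = -3 - 3 H$)
$W{\left(S \right)} = \frac{S}{4}$ ($W{\left(S \right)} = \frac{\frac{S + S}{S + S} S}{4} = \frac{\frac{2 S}{2 S} S}{4} = \frac{2 S \frac{1}{2 S} S}{4} = \frac{1 S}{4} = \frac{S}{4}$)
$N{\left(h \right)} = - \frac{9}{4} - 2 h$ ($N{\left(h \right)} = \left(h + \frac{1}{4} \cdot 3\right) - \left(3 + 3 h\right) = \left(h + \frac{3}{4}\right) - \left(3 + 3 h\right) = \left(\frac{3}{4} + h\right) - \left(3 + 3 h\right) = - \frac{9}{4} - 2 h$)
$N{\left(5 \right)} \left(-20\right) 8 = \left(- \frac{9}{4} - 10\right) \left(-20\right) 8 = \left(- \frac{49}{4}\right) \left(-20\right) 8 = 245 \cdot 8 = 1960$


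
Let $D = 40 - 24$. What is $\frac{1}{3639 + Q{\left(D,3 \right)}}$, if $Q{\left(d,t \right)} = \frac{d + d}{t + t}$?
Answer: $\frac{3}{10933} \approx 0.0002744$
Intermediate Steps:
$D = 16$ ($D = 40 - 24 = 16$)
$Q{\left(d,t \right)} = \frac{d}{t}$ ($Q{\left(d,t \right)} = \frac{2 d}{2 t} = 2 d \frac{1}{2 t} = \frac{d}{t}$)
$\frac{1}{3639 + Q{\left(D,3 \right)}} = \frac{1}{3639 + \frac{16}{3}} = \frac{1}{\frac{10933}{3}} = \frac{3}{10933}$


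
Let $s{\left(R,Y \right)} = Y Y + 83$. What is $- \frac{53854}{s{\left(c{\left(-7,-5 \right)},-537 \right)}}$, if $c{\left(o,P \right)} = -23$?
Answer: $- \frac{26927}{144226} \approx -0.1867$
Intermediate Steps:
$s{\left(R,Y \right)} = 83 + Y^{2}$ ($s{\left(R,Y \right)} = Y^{2} + 83 = 83 + Y^{2}$)
$- \frac{53854}{s{\left(c{\left(-7,-5 \right)},-537 \right)}} = - \frac{53854}{83 + \left(-537\right)^{2}} = - \frac{53854}{83 + 288369} = - \frac{53854}{288452} = \left(-53854\right) \frac{1}{288452} = - \frac{26927}{144226}$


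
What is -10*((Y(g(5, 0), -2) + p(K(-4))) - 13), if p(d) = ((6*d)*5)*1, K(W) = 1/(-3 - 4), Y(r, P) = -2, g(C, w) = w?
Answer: 1350/7 ≈ 192.86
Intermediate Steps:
K(W) = -⅐ (K(W) = 1/(-7) = -⅐)
p(d) = 30*d (p(d) = (30*d)*1 = 30*d)
-10*((Y(g(5, 0), -2) + p(K(-4))) - 13) = -10*((-2 + 30*(-⅐)) - 13) = -10*((-2 - 30/7) - 13) = -10*(-44/7 - 13) = -10*(-135/7) = 1350/7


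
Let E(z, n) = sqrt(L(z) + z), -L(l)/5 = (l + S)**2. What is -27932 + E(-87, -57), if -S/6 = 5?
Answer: -27932 + 2*I*sqrt(17133) ≈ -27932.0 + 261.79*I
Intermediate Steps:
S = -30 (S = -6*5 = -30)
L(l) = -5*(-30 + l)**2 (L(l) = -5*(l - 30)**2 = -5*(-30 + l)**2)
E(z, n) = sqrt(z - 5*(-30 + z)**2) (E(z, n) = sqrt(-5*(-30 + z)**2 + z) = sqrt(z - 5*(-30 + z)**2))
-27932 + E(-87, -57) = -27932 + sqrt(-87 - 5*(-30 - 87)**2) = -27932 + sqrt(-87 - 5*(-117)**2) = -27932 + sqrt(-87 - 5*13689) = -27932 + sqrt(-87 - 68445) = -27932 + sqrt(-68532) = -27932 + 2*I*sqrt(17133)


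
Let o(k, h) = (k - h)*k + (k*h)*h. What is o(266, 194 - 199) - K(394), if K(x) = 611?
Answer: 78125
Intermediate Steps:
o(k, h) = k*h² + k*(k - h) (o(k, h) = k*(k - h) + (h*k)*h = k*(k - h) + k*h² = k*h² + k*(k - h))
o(266, 194 - 199) - K(394) = 266*(266 + (194 - 199)² - (194 - 199)) - 1*611 = 266*(266 + (-5)² - 1*(-5)) - 611 = 266*(266 + 25 + 5) - 611 = 266*296 - 611 = 78736 - 611 = 78125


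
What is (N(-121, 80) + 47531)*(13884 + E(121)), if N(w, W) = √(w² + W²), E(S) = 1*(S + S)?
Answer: 671422906 + 14126*√21041 ≈ 6.7347e+8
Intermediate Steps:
E(S) = 2*S (E(S) = 1*(2*S) = 2*S)
N(w, W) = √(W² + w²)
(N(-121, 80) + 47531)*(13884 + E(121)) = (√(80² + (-121)²) + 47531)*(13884 + 2*121) = (√(6400 + 14641) + 47531)*(13884 + 242) = (√21041 + 47531)*14126 = (47531 + √21041)*14126 = 671422906 + 14126*√21041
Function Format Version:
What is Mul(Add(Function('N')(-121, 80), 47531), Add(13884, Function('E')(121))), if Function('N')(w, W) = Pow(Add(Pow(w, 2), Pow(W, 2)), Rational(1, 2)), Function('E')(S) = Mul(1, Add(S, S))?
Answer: Add(671422906, Mul(14126, Pow(21041, Rational(1, 2)))) ≈ 6.7347e+8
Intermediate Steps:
Function('E')(S) = Mul(2, S) (Function('E')(S) = Mul(1, Mul(2, S)) = Mul(2, S))
Function('N')(w, W) = Pow(Add(Pow(W, 2), Pow(w, 2)), Rational(1, 2))
Mul(Add(Function('N')(-121, 80), 47531), Add(13884, Function('E')(121))) = Mul(Add(Pow(Add(Pow(80, 2), Pow(-121, 2)), Rational(1, 2)), 47531), Add(13884, Mul(2, 121))) = Mul(Add(Pow(Add(6400, 14641), Rational(1, 2)), 47531), Add(13884, 242)) = Mul(Add(Pow(21041, Rational(1, 2)), 47531), 14126) = Mul(Add(47531, Pow(21041, Rational(1, 2))), 14126) = Add(671422906, Mul(14126, Pow(21041, Rational(1, 2))))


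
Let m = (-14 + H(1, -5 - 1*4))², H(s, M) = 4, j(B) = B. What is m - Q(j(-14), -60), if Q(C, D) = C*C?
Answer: -96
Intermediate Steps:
Q(C, D) = C²
m = 100 (m = (-14 + 4)² = (-10)² = 100)
m - Q(j(-14), -60) = 100 - 1*(-14)² = 100 - 1*196 = 100 - 196 = -96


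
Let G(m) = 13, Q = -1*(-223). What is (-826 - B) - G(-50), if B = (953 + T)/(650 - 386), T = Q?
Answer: -9278/11 ≈ -843.45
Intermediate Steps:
Q = 223
T = 223
B = 49/11 (B = (953 + 223)/(650 - 386) = 1176/264 = 1176*(1/264) = 49/11 ≈ 4.4545)
(-826 - B) - G(-50) = (-826 - 1*49/11) - 1*13 = (-826 - 49/11) - 13 = -9135/11 - 13 = -9278/11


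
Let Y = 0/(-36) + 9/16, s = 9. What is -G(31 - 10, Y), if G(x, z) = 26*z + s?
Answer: -189/8 ≈ -23.625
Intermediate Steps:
Y = 9/16 (Y = 0*(-1/36) + 9*(1/16) = 0 + 9/16 = 9/16 ≈ 0.56250)
G(x, z) = 9 + 26*z (G(x, z) = 26*z + 9 = 9 + 26*z)
-G(31 - 10, Y) = -(9 + 26*(9/16)) = -(9 + 117/8) = -1*189/8 = -189/8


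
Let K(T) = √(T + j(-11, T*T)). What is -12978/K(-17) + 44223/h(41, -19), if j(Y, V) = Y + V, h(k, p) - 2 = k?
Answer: 44223/43 - 4326*√29/29 ≈ 225.12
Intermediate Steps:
h(k, p) = 2 + k
j(Y, V) = V + Y
K(T) = √(-11 + T + T²) (K(T) = √(T + (T*T - 11)) = √(T + (T² - 11)) = √(T + (-11 + T²)) = √(-11 + T + T²))
-12978/K(-17) + 44223/h(41, -19) = -12978/√(-11 - 17 + (-17)²) + 44223/(2 + 41) = -12978/√(-11 - 17 + 289) + 44223/43 = -12978*√29/87 + 44223*(1/43) = -12978*√29/87 + 44223/43 = -4326*√29/29 + 44223/43 = 44223/43 - 4326*√29/29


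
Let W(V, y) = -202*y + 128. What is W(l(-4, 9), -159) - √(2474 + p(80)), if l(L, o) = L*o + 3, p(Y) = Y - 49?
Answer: 32246 - √2505 ≈ 32196.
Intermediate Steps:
p(Y) = -49 + Y
l(L, o) = 3 + L*o
W(V, y) = 128 - 202*y
W(l(-4, 9), -159) - √(2474 + p(80)) = (128 - 202*(-159)) - √(2474 + (-49 + 80)) = (128 + 32118) - √(2474 + 31) = 32246 - √2505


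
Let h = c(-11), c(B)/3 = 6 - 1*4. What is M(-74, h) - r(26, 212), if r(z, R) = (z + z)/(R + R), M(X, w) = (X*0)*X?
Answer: -13/106 ≈ -0.12264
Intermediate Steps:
c(B) = 6 (c(B) = 3*(6 - 1*4) = 3*(6 - 4) = 3*2 = 6)
h = 6
M(X, w) = 0 (M(X, w) = 0*X = 0)
r(z, R) = z/R (r(z, R) = (2*z)/((2*R)) = (2*z)*(1/(2*R)) = z/R)
M(-74, h) - r(26, 212) = 0 - 26/212 = 0 - 1*13/106 = 0 - 13/106 = -13/106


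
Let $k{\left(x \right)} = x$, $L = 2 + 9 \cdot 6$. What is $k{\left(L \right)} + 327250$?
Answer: $327306$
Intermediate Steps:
$L = 56$ ($L = 2 + 54 = 56$)
$k{\left(L \right)} + 327250 = 56 + 327250 = 327306$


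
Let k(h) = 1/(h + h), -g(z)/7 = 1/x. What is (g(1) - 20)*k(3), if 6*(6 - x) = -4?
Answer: -421/120 ≈ -3.5083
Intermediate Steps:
x = 20/3 (x = 6 - ⅙*(-4) = 6 + ⅔ = 20/3 ≈ 6.6667)
g(z) = -21/20 (g(z) = -7/20/3 = -7*3/20 = -21/20)
k(h) = 1/(2*h)
(g(1) - 20)*k(3) = (-21/20 - 20)*((½)/3) = -421/(40*3) = -421/20*⅙ = -421/120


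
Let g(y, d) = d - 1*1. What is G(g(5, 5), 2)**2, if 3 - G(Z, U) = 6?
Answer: 9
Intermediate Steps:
g(y, d) = -1 + d (g(y, d) = d - 1 = -1 + d)
G(Z, U) = -3 (G(Z, U) = 3 - 1*6 = 3 - 6 = -3)
G(g(5, 5), 2)**2 = (-3)**2 = 9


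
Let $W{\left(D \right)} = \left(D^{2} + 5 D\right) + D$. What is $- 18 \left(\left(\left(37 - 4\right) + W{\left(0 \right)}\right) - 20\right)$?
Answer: $-234$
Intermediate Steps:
$W{\left(D \right)} = D^{2} + 6 D$
$- 18 \left(\left(\left(37 - 4\right) + W{\left(0 \right)}\right) - 20\right) = - 18 \left(\left(\left(37 - 4\right) + 0 \left(6 + 0\right)\right) - 20\right) = - 18 \left(\left(33 + 0 \cdot 6\right) - 20\right) = - 18 \left(\left(33 + 0\right) - 20\right) = - 18 \left(33 - 20\right) = \left(-18\right) 13 = -234$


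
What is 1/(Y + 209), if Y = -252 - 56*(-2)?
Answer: 1/69 ≈ 0.014493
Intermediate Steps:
Y = -140 (Y = -252 - 1*(-112) = -252 + 112 = -140)
1/(Y + 209) = 1/(-140 + 209) = 1/69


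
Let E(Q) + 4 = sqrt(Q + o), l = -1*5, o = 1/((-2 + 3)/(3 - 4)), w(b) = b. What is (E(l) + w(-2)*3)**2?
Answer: (10 - I*sqrt(6))**2 ≈ 94.0 - 48.99*I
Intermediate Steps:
o = -1 (o = 1/(1/(-1)) = 1/(1*(-1)) = 1/(-1) = -1)
l = -5
E(Q) = -4 + sqrt(-1 + Q) (E(Q) = -4 + sqrt(Q - 1) = -4 + sqrt(-1 + Q))
(E(l) + w(-2)*3)**2 = ((-4 + sqrt(-1 - 5)) - 2*3)**2 = ((-4 + sqrt(-6)) - 6)**2 = ((-4 + I*sqrt(6)) - 6)**2 = (-10 + I*sqrt(6))**2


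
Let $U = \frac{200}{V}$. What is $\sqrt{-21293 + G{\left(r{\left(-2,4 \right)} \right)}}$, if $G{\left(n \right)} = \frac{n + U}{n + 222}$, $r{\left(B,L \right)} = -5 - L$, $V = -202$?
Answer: $\frac{i \sqrt{9854617342134}}{21513} \approx 145.92 i$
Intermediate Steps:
$U = - \frac{100}{101}$ ($U = \frac{200}{-202} = 200 \left(- \frac{1}{202}\right) = - \frac{100}{101} \approx -0.9901$)
$G{\left(n \right)} = \frac{- \frac{100}{101} + n}{222 + n}$ ($G{\left(n \right)} = \frac{n - \frac{100}{101}}{n + 222} = \frac{- \frac{100}{101} + n}{222 + n}$)
$\sqrt{-21293 + G{\left(r{\left(-2,4 \right)} \right)}} = \sqrt{-21293 + \frac{- \frac{100}{101} - 9}{222 - 9}} = \sqrt{-21293 + \frac{1}{213} \left(- \frac{1009}{101}\right)} = \sqrt{-21293 - \frac{1009}{21513}} = \sqrt{- \frac{458077318}{21513}} = \frac{i \sqrt{9854617342134}}{21513}$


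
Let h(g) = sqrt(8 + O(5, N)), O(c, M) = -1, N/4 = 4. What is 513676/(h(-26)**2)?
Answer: 513676/7 ≈ 73382.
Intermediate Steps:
N = 16 (N = 4*4 = 16)
h(g) = sqrt(7) (h(g) = sqrt(8 - 1) = sqrt(7))
513676/(h(-26)**2) = 513676/((sqrt(7))**2) = 513676/7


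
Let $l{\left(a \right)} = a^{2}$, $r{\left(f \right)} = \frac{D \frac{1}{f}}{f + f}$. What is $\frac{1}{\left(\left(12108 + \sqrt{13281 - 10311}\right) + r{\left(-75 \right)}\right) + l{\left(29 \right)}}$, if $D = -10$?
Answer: $\frac{8194288500}{106105955049563} - \frac{3796875 \sqrt{330}}{212211910099126} \approx 7.6902 \cdot 10^{-5}$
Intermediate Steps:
$r{\left(f \right)} = - \frac{5}{f^{2}}$ ($r{\left(f \right)} = \frac{\left(-10\right) \frac{1}{f}}{f + f} = \frac{\left(-10\right) \frac{1}{f}}{2 f} = - \frac{10}{f} \frac{1}{2 f} = - \frac{5}{f^{2}}$)
$\frac{1}{\left(\left(12108 + \sqrt{13281 - 10311}\right) + r{\left(-75 \right)}\right) + l{\left(29 \right)}} = \frac{1}{\left(\left(12108 + \sqrt{13281 - 10311}\right) - \frac{5}{5625}\right) + 29^{2}} = \frac{1}{\left(\left(12108 + \sqrt{2970}\right) - \frac{1}{1125}\right) + 841} = \frac{1}{\left(\left(12108 + 3 \sqrt{330}\right) - \frac{1}{1125}\right) + 841} = \frac{1}{\left(\frac{13621499}{1125} + 3 \sqrt{330}\right) + 841} = \frac{1}{\frac{14567624}{1125} + 3 \sqrt{330}}$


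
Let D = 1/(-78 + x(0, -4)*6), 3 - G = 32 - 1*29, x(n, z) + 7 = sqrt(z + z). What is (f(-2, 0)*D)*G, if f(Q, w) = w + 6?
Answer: 0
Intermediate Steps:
f(Q, w) = 6 + w
x(n, z) = -7 + sqrt(2)*sqrt(z) (x(n, z) = -7 + sqrt(z + z) = -7 + sqrt(2*z) = -7 + sqrt(2)*sqrt(z))
G = 0 (G = 3 - (32 - 1*29) = 3 - (32 - 29) = 3 - 1*3 = 3 - 3 = 0)
D = 1/(-120 + 12*I*sqrt(2)) (D = 1/(-78 + (-7 + sqrt(2)*sqrt(-4))*6) = 1/(-78 + (-7 + sqrt(2)*(2*I))*6) = 1/(-78 + (-7 + 2*I*sqrt(2))*6) = 1/(-78 + (-42 + 12*I*sqrt(2))) = 1/(-120 + 12*I*sqrt(2)) ≈ -0.0081699 - 0.0011554*I)
(f(-2, 0)*D)*G = ((6 + 0)*(-5/612 - I*sqrt(2)/1224))*0 = (6*(-5/612 - I*sqrt(2)/1224))*0 = (-5/102 - I*sqrt(2)/204)*0 = 0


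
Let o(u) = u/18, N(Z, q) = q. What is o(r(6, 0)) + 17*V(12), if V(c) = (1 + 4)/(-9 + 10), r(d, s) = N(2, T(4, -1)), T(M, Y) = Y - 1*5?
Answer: 254/3 ≈ 84.667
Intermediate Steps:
T(M, Y) = -5 + Y (T(M, Y) = Y - 5 = -5 + Y)
r(d, s) = -6 (r(d, s) = -5 - 1 = -6)
V(c) = 5 (V(c) = 5/1 = 5*1 = 5)
o(u) = u/18 (o(u) = u*(1/18) = u/18)
o(r(6, 0)) + 17*V(12) = (1/18)*(-6) + 17*5 = -⅓ + 85 = 254/3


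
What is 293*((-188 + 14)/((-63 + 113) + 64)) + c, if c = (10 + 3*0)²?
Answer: -6597/19 ≈ -347.21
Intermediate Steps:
c = 100 (c = (10 + 0)² = 10² = 100)
293*((-188 + 14)/((-63 + 113) + 64)) + c = 293*((-188 + 14)/((-63 + 113) + 64)) + 100 = 293*(-174/(50 + 64)) + 100 = 293*(-174/114) + 100 = 293*(-174*1/114) + 100 = 293*(-29/19) + 100 = -8497/19 + 100 = -6597/19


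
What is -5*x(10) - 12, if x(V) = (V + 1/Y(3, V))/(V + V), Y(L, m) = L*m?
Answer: -1741/120 ≈ -14.508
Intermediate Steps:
x(V) = (V + 1/(3*V))/(2*V) (x(V) = (V + 1/(3*V))/(V + V) = (V + 1/(3*V))/((2*V)) = (V + 1/(3*V))*(1/(2*V)) = (V + 1/(3*V))/(2*V))
-5*x(10) - 12 = -5*(½ + (⅙)/10²) - 12 = -5*(½ + (⅙)*(1/100)) - 12 = -5*(½ + 1/600) - 12 = -5*301/600 - 12 = -301/120 - 12 = -1741/120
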